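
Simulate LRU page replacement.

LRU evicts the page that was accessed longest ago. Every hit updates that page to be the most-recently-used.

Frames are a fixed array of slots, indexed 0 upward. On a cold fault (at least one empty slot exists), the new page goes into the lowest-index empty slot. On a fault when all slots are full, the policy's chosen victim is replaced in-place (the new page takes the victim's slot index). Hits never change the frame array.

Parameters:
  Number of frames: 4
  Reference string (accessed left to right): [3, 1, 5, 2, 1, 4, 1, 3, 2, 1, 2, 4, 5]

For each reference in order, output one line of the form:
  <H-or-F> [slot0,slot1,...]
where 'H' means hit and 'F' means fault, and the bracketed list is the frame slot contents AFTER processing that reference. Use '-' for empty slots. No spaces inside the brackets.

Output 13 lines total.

F [3,-,-,-]
F [3,1,-,-]
F [3,1,5,-]
F [3,1,5,2]
H [3,1,5,2]
F [4,1,5,2]
H [4,1,5,2]
F [4,1,3,2]
H [4,1,3,2]
H [4,1,3,2]
H [4,1,3,2]
H [4,1,3,2]
F [4,1,5,2]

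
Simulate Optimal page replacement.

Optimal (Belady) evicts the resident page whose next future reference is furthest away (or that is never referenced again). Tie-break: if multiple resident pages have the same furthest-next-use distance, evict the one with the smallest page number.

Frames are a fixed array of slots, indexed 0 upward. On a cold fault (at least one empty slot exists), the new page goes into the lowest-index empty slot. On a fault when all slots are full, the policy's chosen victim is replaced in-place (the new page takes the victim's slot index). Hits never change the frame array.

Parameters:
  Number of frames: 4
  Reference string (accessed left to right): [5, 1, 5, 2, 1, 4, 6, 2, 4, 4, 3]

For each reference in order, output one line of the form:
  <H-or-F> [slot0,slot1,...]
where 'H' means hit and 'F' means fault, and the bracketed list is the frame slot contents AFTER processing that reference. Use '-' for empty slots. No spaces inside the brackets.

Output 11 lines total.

F [5,-,-,-]
F [5,1,-,-]
H [5,1,-,-]
F [5,1,2,-]
H [5,1,2,-]
F [5,1,2,4]
F [5,6,2,4]
H [5,6,2,4]
H [5,6,2,4]
H [5,6,2,4]
F [5,6,3,4]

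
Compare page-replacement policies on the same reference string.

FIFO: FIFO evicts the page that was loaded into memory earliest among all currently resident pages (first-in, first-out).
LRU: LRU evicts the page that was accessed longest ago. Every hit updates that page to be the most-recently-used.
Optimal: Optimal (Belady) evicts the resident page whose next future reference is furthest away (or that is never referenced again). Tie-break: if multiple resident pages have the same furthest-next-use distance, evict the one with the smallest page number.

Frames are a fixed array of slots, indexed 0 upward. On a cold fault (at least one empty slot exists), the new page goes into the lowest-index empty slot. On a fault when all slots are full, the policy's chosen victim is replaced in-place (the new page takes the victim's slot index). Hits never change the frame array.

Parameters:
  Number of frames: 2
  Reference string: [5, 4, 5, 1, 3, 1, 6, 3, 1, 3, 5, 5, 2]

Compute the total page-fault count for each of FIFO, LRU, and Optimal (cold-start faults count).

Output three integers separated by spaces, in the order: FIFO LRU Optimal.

--- FIFO ---
  step 0: ref 5 -> FAULT, frames=[5,-] (faults so far: 1)
  step 1: ref 4 -> FAULT, frames=[5,4] (faults so far: 2)
  step 2: ref 5 -> HIT, frames=[5,4] (faults so far: 2)
  step 3: ref 1 -> FAULT, evict 5, frames=[1,4] (faults so far: 3)
  step 4: ref 3 -> FAULT, evict 4, frames=[1,3] (faults so far: 4)
  step 5: ref 1 -> HIT, frames=[1,3] (faults so far: 4)
  step 6: ref 6 -> FAULT, evict 1, frames=[6,3] (faults so far: 5)
  step 7: ref 3 -> HIT, frames=[6,3] (faults so far: 5)
  step 8: ref 1 -> FAULT, evict 3, frames=[6,1] (faults so far: 6)
  step 9: ref 3 -> FAULT, evict 6, frames=[3,1] (faults so far: 7)
  step 10: ref 5 -> FAULT, evict 1, frames=[3,5] (faults so far: 8)
  step 11: ref 5 -> HIT, frames=[3,5] (faults so far: 8)
  step 12: ref 2 -> FAULT, evict 3, frames=[2,5] (faults so far: 9)
  FIFO total faults: 9
--- LRU ---
  step 0: ref 5 -> FAULT, frames=[5,-] (faults so far: 1)
  step 1: ref 4 -> FAULT, frames=[5,4] (faults so far: 2)
  step 2: ref 5 -> HIT, frames=[5,4] (faults so far: 2)
  step 3: ref 1 -> FAULT, evict 4, frames=[5,1] (faults so far: 3)
  step 4: ref 3 -> FAULT, evict 5, frames=[3,1] (faults so far: 4)
  step 5: ref 1 -> HIT, frames=[3,1] (faults so far: 4)
  step 6: ref 6 -> FAULT, evict 3, frames=[6,1] (faults so far: 5)
  step 7: ref 3 -> FAULT, evict 1, frames=[6,3] (faults so far: 6)
  step 8: ref 1 -> FAULT, evict 6, frames=[1,3] (faults so far: 7)
  step 9: ref 3 -> HIT, frames=[1,3] (faults so far: 7)
  step 10: ref 5 -> FAULT, evict 1, frames=[5,3] (faults so far: 8)
  step 11: ref 5 -> HIT, frames=[5,3] (faults so far: 8)
  step 12: ref 2 -> FAULT, evict 3, frames=[5,2] (faults so far: 9)
  LRU total faults: 9
--- Optimal ---
  step 0: ref 5 -> FAULT, frames=[5,-] (faults so far: 1)
  step 1: ref 4 -> FAULT, frames=[5,4] (faults so far: 2)
  step 2: ref 5 -> HIT, frames=[5,4] (faults so far: 2)
  step 3: ref 1 -> FAULT, evict 4, frames=[5,1] (faults so far: 3)
  step 4: ref 3 -> FAULT, evict 5, frames=[3,1] (faults so far: 4)
  step 5: ref 1 -> HIT, frames=[3,1] (faults so far: 4)
  step 6: ref 6 -> FAULT, evict 1, frames=[3,6] (faults so far: 5)
  step 7: ref 3 -> HIT, frames=[3,6] (faults so far: 5)
  step 8: ref 1 -> FAULT, evict 6, frames=[3,1] (faults so far: 6)
  step 9: ref 3 -> HIT, frames=[3,1] (faults so far: 6)
  step 10: ref 5 -> FAULT, evict 1, frames=[3,5] (faults so far: 7)
  step 11: ref 5 -> HIT, frames=[3,5] (faults so far: 7)
  step 12: ref 2 -> FAULT, evict 3, frames=[2,5] (faults so far: 8)
  Optimal total faults: 8

Answer: 9 9 8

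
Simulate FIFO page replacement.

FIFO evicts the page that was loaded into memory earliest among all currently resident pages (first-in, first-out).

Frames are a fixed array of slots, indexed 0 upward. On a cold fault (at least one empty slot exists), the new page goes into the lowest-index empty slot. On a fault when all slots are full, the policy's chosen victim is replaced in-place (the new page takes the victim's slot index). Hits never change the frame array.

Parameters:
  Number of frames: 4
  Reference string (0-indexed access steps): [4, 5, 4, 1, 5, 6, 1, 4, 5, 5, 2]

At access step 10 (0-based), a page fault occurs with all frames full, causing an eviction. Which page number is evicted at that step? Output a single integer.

Answer: 4

Derivation:
Step 0: ref 4 -> FAULT, frames=[4,-,-,-]
Step 1: ref 5 -> FAULT, frames=[4,5,-,-]
Step 2: ref 4 -> HIT, frames=[4,5,-,-]
Step 3: ref 1 -> FAULT, frames=[4,5,1,-]
Step 4: ref 5 -> HIT, frames=[4,5,1,-]
Step 5: ref 6 -> FAULT, frames=[4,5,1,6]
Step 6: ref 1 -> HIT, frames=[4,5,1,6]
Step 7: ref 4 -> HIT, frames=[4,5,1,6]
Step 8: ref 5 -> HIT, frames=[4,5,1,6]
Step 9: ref 5 -> HIT, frames=[4,5,1,6]
Step 10: ref 2 -> FAULT, evict 4, frames=[2,5,1,6]
At step 10: evicted page 4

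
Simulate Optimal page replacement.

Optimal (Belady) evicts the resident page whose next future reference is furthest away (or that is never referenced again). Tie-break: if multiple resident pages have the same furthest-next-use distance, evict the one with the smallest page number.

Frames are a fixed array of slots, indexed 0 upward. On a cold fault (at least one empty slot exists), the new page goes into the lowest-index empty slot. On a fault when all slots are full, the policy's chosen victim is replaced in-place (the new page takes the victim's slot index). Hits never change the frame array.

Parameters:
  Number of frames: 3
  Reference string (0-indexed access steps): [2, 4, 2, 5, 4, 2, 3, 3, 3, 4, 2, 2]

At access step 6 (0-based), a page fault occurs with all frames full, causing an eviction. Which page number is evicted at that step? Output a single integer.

Step 0: ref 2 -> FAULT, frames=[2,-,-]
Step 1: ref 4 -> FAULT, frames=[2,4,-]
Step 2: ref 2 -> HIT, frames=[2,4,-]
Step 3: ref 5 -> FAULT, frames=[2,4,5]
Step 4: ref 4 -> HIT, frames=[2,4,5]
Step 5: ref 2 -> HIT, frames=[2,4,5]
Step 6: ref 3 -> FAULT, evict 5, frames=[2,4,3]
At step 6: evicted page 5

Answer: 5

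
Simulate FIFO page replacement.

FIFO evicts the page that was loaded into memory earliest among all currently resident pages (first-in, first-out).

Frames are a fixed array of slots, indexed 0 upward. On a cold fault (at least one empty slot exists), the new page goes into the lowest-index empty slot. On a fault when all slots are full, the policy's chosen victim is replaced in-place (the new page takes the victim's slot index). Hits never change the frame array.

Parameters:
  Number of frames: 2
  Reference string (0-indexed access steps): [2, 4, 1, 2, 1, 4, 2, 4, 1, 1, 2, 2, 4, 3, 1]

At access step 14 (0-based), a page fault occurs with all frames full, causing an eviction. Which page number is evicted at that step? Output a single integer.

Step 0: ref 2 -> FAULT, frames=[2,-]
Step 1: ref 4 -> FAULT, frames=[2,4]
Step 2: ref 1 -> FAULT, evict 2, frames=[1,4]
Step 3: ref 2 -> FAULT, evict 4, frames=[1,2]
Step 4: ref 1 -> HIT, frames=[1,2]
Step 5: ref 4 -> FAULT, evict 1, frames=[4,2]
Step 6: ref 2 -> HIT, frames=[4,2]
Step 7: ref 4 -> HIT, frames=[4,2]
Step 8: ref 1 -> FAULT, evict 2, frames=[4,1]
Step 9: ref 1 -> HIT, frames=[4,1]
Step 10: ref 2 -> FAULT, evict 4, frames=[2,1]
Step 11: ref 2 -> HIT, frames=[2,1]
Step 12: ref 4 -> FAULT, evict 1, frames=[2,4]
Step 13: ref 3 -> FAULT, evict 2, frames=[3,4]
Step 14: ref 1 -> FAULT, evict 4, frames=[3,1]
At step 14: evicted page 4

Answer: 4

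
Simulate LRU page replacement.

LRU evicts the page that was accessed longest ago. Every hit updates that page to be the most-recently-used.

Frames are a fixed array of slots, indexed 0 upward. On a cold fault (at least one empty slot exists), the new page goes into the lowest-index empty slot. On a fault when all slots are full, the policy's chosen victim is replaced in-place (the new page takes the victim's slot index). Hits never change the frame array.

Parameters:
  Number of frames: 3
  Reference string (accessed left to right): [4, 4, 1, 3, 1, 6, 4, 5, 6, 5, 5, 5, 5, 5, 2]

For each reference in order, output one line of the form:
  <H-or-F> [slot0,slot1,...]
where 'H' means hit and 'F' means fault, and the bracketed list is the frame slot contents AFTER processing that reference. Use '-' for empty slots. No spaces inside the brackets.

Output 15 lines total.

F [4,-,-]
H [4,-,-]
F [4,1,-]
F [4,1,3]
H [4,1,3]
F [6,1,3]
F [6,1,4]
F [6,5,4]
H [6,5,4]
H [6,5,4]
H [6,5,4]
H [6,5,4]
H [6,5,4]
H [6,5,4]
F [6,5,2]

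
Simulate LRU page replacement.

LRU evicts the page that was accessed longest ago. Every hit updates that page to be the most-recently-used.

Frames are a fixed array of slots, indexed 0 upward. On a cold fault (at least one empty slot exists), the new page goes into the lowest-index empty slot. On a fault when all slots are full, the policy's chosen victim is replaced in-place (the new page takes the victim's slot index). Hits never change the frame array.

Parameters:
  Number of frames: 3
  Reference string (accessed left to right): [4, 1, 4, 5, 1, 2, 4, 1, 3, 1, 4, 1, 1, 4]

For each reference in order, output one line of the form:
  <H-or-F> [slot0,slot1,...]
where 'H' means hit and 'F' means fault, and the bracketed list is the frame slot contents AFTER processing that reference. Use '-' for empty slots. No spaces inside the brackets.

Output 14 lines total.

F [4,-,-]
F [4,1,-]
H [4,1,-]
F [4,1,5]
H [4,1,5]
F [2,1,5]
F [2,1,4]
H [2,1,4]
F [3,1,4]
H [3,1,4]
H [3,1,4]
H [3,1,4]
H [3,1,4]
H [3,1,4]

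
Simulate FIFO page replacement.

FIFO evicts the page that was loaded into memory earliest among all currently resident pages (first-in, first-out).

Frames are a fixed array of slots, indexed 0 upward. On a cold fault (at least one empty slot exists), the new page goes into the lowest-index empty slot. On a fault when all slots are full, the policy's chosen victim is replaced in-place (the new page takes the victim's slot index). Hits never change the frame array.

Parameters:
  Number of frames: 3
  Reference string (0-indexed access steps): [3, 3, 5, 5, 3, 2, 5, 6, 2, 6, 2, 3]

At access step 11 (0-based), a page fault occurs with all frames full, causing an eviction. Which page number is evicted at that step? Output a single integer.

Answer: 5

Derivation:
Step 0: ref 3 -> FAULT, frames=[3,-,-]
Step 1: ref 3 -> HIT, frames=[3,-,-]
Step 2: ref 5 -> FAULT, frames=[3,5,-]
Step 3: ref 5 -> HIT, frames=[3,5,-]
Step 4: ref 3 -> HIT, frames=[3,5,-]
Step 5: ref 2 -> FAULT, frames=[3,5,2]
Step 6: ref 5 -> HIT, frames=[3,5,2]
Step 7: ref 6 -> FAULT, evict 3, frames=[6,5,2]
Step 8: ref 2 -> HIT, frames=[6,5,2]
Step 9: ref 6 -> HIT, frames=[6,5,2]
Step 10: ref 2 -> HIT, frames=[6,5,2]
Step 11: ref 3 -> FAULT, evict 5, frames=[6,3,2]
At step 11: evicted page 5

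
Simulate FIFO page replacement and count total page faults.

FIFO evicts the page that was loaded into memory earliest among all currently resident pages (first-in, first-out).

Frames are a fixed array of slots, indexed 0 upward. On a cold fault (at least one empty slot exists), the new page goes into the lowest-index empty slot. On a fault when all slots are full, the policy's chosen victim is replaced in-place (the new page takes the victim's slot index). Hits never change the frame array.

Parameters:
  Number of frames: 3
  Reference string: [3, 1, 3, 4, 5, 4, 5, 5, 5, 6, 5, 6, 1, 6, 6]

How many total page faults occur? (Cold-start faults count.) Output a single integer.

Step 0: ref 3 → FAULT, frames=[3,-,-]
Step 1: ref 1 → FAULT, frames=[3,1,-]
Step 2: ref 3 → HIT, frames=[3,1,-]
Step 3: ref 4 → FAULT, frames=[3,1,4]
Step 4: ref 5 → FAULT (evict 3), frames=[5,1,4]
Step 5: ref 4 → HIT, frames=[5,1,4]
Step 6: ref 5 → HIT, frames=[5,1,4]
Step 7: ref 5 → HIT, frames=[5,1,4]
Step 8: ref 5 → HIT, frames=[5,1,4]
Step 9: ref 6 → FAULT (evict 1), frames=[5,6,4]
Step 10: ref 5 → HIT, frames=[5,6,4]
Step 11: ref 6 → HIT, frames=[5,6,4]
Step 12: ref 1 → FAULT (evict 4), frames=[5,6,1]
Step 13: ref 6 → HIT, frames=[5,6,1]
Step 14: ref 6 → HIT, frames=[5,6,1]
Total faults: 6

Answer: 6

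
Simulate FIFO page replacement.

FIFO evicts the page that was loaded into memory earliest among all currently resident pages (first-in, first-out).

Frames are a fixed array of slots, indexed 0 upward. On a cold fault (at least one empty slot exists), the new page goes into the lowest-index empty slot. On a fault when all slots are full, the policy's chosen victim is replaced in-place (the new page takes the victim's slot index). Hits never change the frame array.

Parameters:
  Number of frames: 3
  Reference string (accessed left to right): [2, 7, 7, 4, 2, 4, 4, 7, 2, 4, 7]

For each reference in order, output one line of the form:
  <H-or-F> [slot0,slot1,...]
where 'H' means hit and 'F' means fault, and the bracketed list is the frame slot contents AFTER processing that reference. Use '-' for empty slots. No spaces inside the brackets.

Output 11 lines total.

F [2,-,-]
F [2,7,-]
H [2,7,-]
F [2,7,4]
H [2,7,4]
H [2,7,4]
H [2,7,4]
H [2,7,4]
H [2,7,4]
H [2,7,4]
H [2,7,4]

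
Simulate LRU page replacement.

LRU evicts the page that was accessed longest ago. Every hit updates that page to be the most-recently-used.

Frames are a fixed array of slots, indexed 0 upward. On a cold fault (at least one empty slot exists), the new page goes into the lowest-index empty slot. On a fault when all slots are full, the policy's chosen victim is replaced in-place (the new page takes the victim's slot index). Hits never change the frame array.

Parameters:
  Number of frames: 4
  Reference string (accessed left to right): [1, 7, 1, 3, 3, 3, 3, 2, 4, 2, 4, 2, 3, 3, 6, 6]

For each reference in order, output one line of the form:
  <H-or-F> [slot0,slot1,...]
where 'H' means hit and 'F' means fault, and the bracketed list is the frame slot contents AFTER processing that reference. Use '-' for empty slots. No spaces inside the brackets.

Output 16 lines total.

F [1,-,-,-]
F [1,7,-,-]
H [1,7,-,-]
F [1,7,3,-]
H [1,7,3,-]
H [1,7,3,-]
H [1,7,3,-]
F [1,7,3,2]
F [1,4,3,2]
H [1,4,3,2]
H [1,4,3,2]
H [1,4,3,2]
H [1,4,3,2]
H [1,4,3,2]
F [6,4,3,2]
H [6,4,3,2]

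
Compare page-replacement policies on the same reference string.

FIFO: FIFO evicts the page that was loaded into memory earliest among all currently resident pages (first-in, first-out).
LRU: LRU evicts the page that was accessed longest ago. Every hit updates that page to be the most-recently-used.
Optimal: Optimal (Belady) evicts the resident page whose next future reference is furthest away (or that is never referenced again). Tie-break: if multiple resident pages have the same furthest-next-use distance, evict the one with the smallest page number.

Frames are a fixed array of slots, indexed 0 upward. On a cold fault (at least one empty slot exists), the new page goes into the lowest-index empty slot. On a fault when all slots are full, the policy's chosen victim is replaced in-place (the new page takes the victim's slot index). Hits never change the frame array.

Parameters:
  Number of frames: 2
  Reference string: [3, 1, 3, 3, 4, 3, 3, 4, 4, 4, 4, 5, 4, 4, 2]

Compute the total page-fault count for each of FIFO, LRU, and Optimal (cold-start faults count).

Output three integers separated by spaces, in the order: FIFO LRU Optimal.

Answer: 7 5 5

Derivation:
--- FIFO ---
  step 0: ref 3 -> FAULT, frames=[3,-] (faults so far: 1)
  step 1: ref 1 -> FAULT, frames=[3,1] (faults so far: 2)
  step 2: ref 3 -> HIT, frames=[3,1] (faults so far: 2)
  step 3: ref 3 -> HIT, frames=[3,1] (faults so far: 2)
  step 4: ref 4 -> FAULT, evict 3, frames=[4,1] (faults so far: 3)
  step 5: ref 3 -> FAULT, evict 1, frames=[4,3] (faults so far: 4)
  step 6: ref 3 -> HIT, frames=[4,3] (faults so far: 4)
  step 7: ref 4 -> HIT, frames=[4,3] (faults so far: 4)
  step 8: ref 4 -> HIT, frames=[4,3] (faults so far: 4)
  step 9: ref 4 -> HIT, frames=[4,3] (faults so far: 4)
  step 10: ref 4 -> HIT, frames=[4,3] (faults so far: 4)
  step 11: ref 5 -> FAULT, evict 4, frames=[5,3] (faults so far: 5)
  step 12: ref 4 -> FAULT, evict 3, frames=[5,4] (faults so far: 6)
  step 13: ref 4 -> HIT, frames=[5,4] (faults so far: 6)
  step 14: ref 2 -> FAULT, evict 5, frames=[2,4] (faults so far: 7)
  FIFO total faults: 7
--- LRU ---
  step 0: ref 3 -> FAULT, frames=[3,-] (faults so far: 1)
  step 1: ref 1 -> FAULT, frames=[3,1] (faults so far: 2)
  step 2: ref 3 -> HIT, frames=[3,1] (faults so far: 2)
  step 3: ref 3 -> HIT, frames=[3,1] (faults so far: 2)
  step 4: ref 4 -> FAULT, evict 1, frames=[3,4] (faults so far: 3)
  step 5: ref 3 -> HIT, frames=[3,4] (faults so far: 3)
  step 6: ref 3 -> HIT, frames=[3,4] (faults so far: 3)
  step 7: ref 4 -> HIT, frames=[3,4] (faults so far: 3)
  step 8: ref 4 -> HIT, frames=[3,4] (faults so far: 3)
  step 9: ref 4 -> HIT, frames=[3,4] (faults so far: 3)
  step 10: ref 4 -> HIT, frames=[3,4] (faults so far: 3)
  step 11: ref 5 -> FAULT, evict 3, frames=[5,4] (faults so far: 4)
  step 12: ref 4 -> HIT, frames=[5,4] (faults so far: 4)
  step 13: ref 4 -> HIT, frames=[5,4] (faults so far: 4)
  step 14: ref 2 -> FAULT, evict 5, frames=[2,4] (faults so far: 5)
  LRU total faults: 5
--- Optimal ---
  step 0: ref 3 -> FAULT, frames=[3,-] (faults so far: 1)
  step 1: ref 1 -> FAULT, frames=[3,1] (faults so far: 2)
  step 2: ref 3 -> HIT, frames=[3,1] (faults so far: 2)
  step 3: ref 3 -> HIT, frames=[3,1] (faults so far: 2)
  step 4: ref 4 -> FAULT, evict 1, frames=[3,4] (faults so far: 3)
  step 5: ref 3 -> HIT, frames=[3,4] (faults so far: 3)
  step 6: ref 3 -> HIT, frames=[3,4] (faults so far: 3)
  step 7: ref 4 -> HIT, frames=[3,4] (faults so far: 3)
  step 8: ref 4 -> HIT, frames=[3,4] (faults so far: 3)
  step 9: ref 4 -> HIT, frames=[3,4] (faults so far: 3)
  step 10: ref 4 -> HIT, frames=[3,4] (faults so far: 3)
  step 11: ref 5 -> FAULT, evict 3, frames=[5,4] (faults so far: 4)
  step 12: ref 4 -> HIT, frames=[5,4] (faults so far: 4)
  step 13: ref 4 -> HIT, frames=[5,4] (faults so far: 4)
  step 14: ref 2 -> FAULT, evict 4, frames=[5,2] (faults so far: 5)
  Optimal total faults: 5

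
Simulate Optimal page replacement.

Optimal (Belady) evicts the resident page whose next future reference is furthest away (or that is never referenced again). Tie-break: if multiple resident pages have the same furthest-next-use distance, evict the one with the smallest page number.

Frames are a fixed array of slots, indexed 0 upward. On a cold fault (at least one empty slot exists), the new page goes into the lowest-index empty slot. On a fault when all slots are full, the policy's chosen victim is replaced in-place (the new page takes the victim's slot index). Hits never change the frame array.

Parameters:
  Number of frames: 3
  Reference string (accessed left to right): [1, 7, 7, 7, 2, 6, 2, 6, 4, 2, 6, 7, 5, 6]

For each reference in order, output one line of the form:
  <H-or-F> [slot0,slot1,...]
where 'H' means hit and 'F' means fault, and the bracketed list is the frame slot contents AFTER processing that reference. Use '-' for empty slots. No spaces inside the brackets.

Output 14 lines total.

F [1,-,-]
F [1,7,-]
H [1,7,-]
H [1,7,-]
F [1,7,2]
F [6,7,2]
H [6,7,2]
H [6,7,2]
F [6,4,2]
H [6,4,2]
H [6,4,2]
F [6,4,7]
F [6,5,7]
H [6,5,7]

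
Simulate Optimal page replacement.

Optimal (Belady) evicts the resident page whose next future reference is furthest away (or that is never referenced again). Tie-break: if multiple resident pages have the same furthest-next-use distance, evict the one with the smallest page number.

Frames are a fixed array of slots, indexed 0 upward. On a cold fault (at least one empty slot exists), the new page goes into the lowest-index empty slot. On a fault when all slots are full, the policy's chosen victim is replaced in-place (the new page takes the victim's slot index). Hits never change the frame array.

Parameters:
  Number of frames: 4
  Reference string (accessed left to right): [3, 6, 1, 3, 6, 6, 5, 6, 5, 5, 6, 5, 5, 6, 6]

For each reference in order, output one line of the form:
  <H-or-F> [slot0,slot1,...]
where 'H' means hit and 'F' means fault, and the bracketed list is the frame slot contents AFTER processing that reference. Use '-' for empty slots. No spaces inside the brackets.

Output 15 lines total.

F [3,-,-,-]
F [3,6,-,-]
F [3,6,1,-]
H [3,6,1,-]
H [3,6,1,-]
H [3,6,1,-]
F [3,6,1,5]
H [3,6,1,5]
H [3,6,1,5]
H [3,6,1,5]
H [3,6,1,5]
H [3,6,1,5]
H [3,6,1,5]
H [3,6,1,5]
H [3,6,1,5]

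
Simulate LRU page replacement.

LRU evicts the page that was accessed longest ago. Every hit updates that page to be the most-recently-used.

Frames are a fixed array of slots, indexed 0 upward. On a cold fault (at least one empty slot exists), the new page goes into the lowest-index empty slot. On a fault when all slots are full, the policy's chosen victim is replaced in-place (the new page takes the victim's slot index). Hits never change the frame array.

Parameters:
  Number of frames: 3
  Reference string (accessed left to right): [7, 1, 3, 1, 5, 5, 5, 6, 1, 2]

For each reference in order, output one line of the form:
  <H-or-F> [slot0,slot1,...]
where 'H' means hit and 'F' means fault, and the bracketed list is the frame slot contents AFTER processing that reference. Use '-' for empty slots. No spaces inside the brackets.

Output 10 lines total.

F [7,-,-]
F [7,1,-]
F [7,1,3]
H [7,1,3]
F [5,1,3]
H [5,1,3]
H [5,1,3]
F [5,1,6]
H [5,1,6]
F [2,1,6]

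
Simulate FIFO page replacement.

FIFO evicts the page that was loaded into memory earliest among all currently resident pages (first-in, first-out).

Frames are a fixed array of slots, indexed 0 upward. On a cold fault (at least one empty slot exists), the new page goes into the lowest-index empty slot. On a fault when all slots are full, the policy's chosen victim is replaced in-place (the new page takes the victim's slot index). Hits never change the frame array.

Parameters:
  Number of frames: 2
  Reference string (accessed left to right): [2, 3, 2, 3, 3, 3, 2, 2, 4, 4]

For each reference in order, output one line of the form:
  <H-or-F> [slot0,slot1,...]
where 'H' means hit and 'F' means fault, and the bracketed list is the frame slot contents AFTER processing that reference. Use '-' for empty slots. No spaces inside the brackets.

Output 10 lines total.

F [2,-]
F [2,3]
H [2,3]
H [2,3]
H [2,3]
H [2,3]
H [2,3]
H [2,3]
F [4,3]
H [4,3]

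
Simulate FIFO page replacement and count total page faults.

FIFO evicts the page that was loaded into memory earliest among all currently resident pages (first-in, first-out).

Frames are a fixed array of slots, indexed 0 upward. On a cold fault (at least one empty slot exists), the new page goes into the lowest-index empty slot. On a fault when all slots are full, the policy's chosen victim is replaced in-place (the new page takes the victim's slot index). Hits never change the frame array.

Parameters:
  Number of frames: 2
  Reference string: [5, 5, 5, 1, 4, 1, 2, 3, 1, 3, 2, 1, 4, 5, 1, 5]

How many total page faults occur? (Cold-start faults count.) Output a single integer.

Answer: 10

Derivation:
Step 0: ref 5 → FAULT, frames=[5,-]
Step 1: ref 5 → HIT, frames=[5,-]
Step 2: ref 5 → HIT, frames=[5,-]
Step 3: ref 1 → FAULT, frames=[5,1]
Step 4: ref 4 → FAULT (evict 5), frames=[4,1]
Step 5: ref 1 → HIT, frames=[4,1]
Step 6: ref 2 → FAULT (evict 1), frames=[4,2]
Step 7: ref 3 → FAULT (evict 4), frames=[3,2]
Step 8: ref 1 → FAULT (evict 2), frames=[3,1]
Step 9: ref 3 → HIT, frames=[3,1]
Step 10: ref 2 → FAULT (evict 3), frames=[2,1]
Step 11: ref 1 → HIT, frames=[2,1]
Step 12: ref 4 → FAULT (evict 1), frames=[2,4]
Step 13: ref 5 → FAULT (evict 2), frames=[5,4]
Step 14: ref 1 → FAULT (evict 4), frames=[5,1]
Step 15: ref 5 → HIT, frames=[5,1]
Total faults: 10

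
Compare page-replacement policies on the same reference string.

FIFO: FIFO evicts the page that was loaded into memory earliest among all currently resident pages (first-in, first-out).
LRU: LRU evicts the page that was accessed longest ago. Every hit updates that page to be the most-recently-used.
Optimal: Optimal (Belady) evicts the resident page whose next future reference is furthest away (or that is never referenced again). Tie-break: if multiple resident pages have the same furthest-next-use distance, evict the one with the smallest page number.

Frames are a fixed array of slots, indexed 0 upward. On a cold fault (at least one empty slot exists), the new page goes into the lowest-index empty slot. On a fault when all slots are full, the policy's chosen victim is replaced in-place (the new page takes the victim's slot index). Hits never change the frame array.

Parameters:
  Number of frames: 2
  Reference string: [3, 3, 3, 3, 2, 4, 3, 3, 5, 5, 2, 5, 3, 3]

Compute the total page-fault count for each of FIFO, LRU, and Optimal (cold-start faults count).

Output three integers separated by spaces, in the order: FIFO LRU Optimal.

--- FIFO ---
  step 0: ref 3 -> FAULT, frames=[3,-] (faults so far: 1)
  step 1: ref 3 -> HIT, frames=[3,-] (faults so far: 1)
  step 2: ref 3 -> HIT, frames=[3,-] (faults so far: 1)
  step 3: ref 3 -> HIT, frames=[3,-] (faults so far: 1)
  step 4: ref 2 -> FAULT, frames=[3,2] (faults so far: 2)
  step 5: ref 4 -> FAULT, evict 3, frames=[4,2] (faults so far: 3)
  step 6: ref 3 -> FAULT, evict 2, frames=[4,3] (faults so far: 4)
  step 7: ref 3 -> HIT, frames=[4,3] (faults so far: 4)
  step 8: ref 5 -> FAULT, evict 4, frames=[5,3] (faults so far: 5)
  step 9: ref 5 -> HIT, frames=[5,3] (faults so far: 5)
  step 10: ref 2 -> FAULT, evict 3, frames=[5,2] (faults so far: 6)
  step 11: ref 5 -> HIT, frames=[5,2] (faults so far: 6)
  step 12: ref 3 -> FAULT, evict 5, frames=[3,2] (faults so far: 7)
  step 13: ref 3 -> HIT, frames=[3,2] (faults so far: 7)
  FIFO total faults: 7
--- LRU ---
  step 0: ref 3 -> FAULT, frames=[3,-] (faults so far: 1)
  step 1: ref 3 -> HIT, frames=[3,-] (faults so far: 1)
  step 2: ref 3 -> HIT, frames=[3,-] (faults so far: 1)
  step 3: ref 3 -> HIT, frames=[3,-] (faults so far: 1)
  step 4: ref 2 -> FAULT, frames=[3,2] (faults so far: 2)
  step 5: ref 4 -> FAULT, evict 3, frames=[4,2] (faults so far: 3)
  step 6: ref 3 -> FAULT, evict 2, frames=[4,3] (faults so far: 4)
  step 7: ref 3 -> HIT, frames=[4,3] (faults so far: 4)
  step 8: ref 5 -> FAULT, evict 4, frames=[5,3] (faults so far: 5)
  step 9: ref 5 -> HIT, frames=[5,3] (faults so far: 5)
  step 10: ref 2 -> FAULT, evict 3, frames=[5,2] (faults so far: 6)
  step 11: ref 5 -> HIT, frames=[5,2] (faults so far: 6)
  step 12: ref 3 -> FAULT, evict 2, frames=[5,3] (faults so far: 7)
  step 13: ref 3 -> HIT, frames=[5,3] (faults so far: 7)
  LRU total faults: 7
--- Optimal ---
  step 0: ref 3 -> FAULT, frames=[3,-] (faults so far: 1)
  step 1: ref 3 -> HIT, frames=[3,-] (faults so far: 1)
  step 2: ref 3 -> HIT, frames=[3,-] (faults so far: 1)
  step 3: ref 3 -> HIT, frames=[3,-] (faults so far: 1)
  step 4: ref 2 -> FAULT, frames=[3,2] (faults so far: 2)
  step 5: ref 4 -> FAULT, evict 2, frames=[3,4] (faults so far: 3)
  step 6: ref 3 -> HIT, frames=[3,4] (faults so far: 3)
  step 7: ref 3 -> HIT, frames=[3,4] (faults so far: 3)
  step 8: ref 5 -> FAULT, evict 4, frames=[3,5] (faults so far: 4)
  step 9: ref 5 -> HIT, frames=[3,5] (faults so far: 4)
  step 10: ref 2 -> FAULT, evict 3, frames=[2,5] (faults so far: 5)
  step 11: ref 5 -> HIT, frames=[2,5] (faults so far: 5)
  step 12: ref 3 -> FAULT, evict 2, frames=[3,5] (faults so far: 6)
  step 13: ref 3 -> HIT, frames=[3,5] (faults so far: 6)
  Optimal total faults: 6

Answer: 7 7 6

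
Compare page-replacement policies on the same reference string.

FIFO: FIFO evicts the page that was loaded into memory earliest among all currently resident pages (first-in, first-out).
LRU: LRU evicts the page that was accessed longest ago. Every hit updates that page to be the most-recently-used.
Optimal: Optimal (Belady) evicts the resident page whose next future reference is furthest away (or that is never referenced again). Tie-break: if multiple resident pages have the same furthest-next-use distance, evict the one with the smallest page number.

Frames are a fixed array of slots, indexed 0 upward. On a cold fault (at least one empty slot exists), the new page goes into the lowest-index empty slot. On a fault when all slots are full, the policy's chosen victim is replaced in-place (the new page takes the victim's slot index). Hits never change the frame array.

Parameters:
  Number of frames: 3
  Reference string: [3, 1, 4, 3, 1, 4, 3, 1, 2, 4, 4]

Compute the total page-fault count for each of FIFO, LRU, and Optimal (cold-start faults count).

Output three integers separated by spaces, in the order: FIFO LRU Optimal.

Answer: 4 5 4

Derivation:
--- FIFO ---
  step 0: ref 3 -> FAULT, frames=[3,-,-] (faults so far: 1)
  step 1: ref 1 -> FAULT, frames=[3,1,-] (faults so far: 2)
  step 2: ref 4 -> FAULT, frames=[3,1,4] (faults so far: 3)
  step 3: ref 3 -> HIT, frames=[3,1,4] (faults so far: 3)
  step 4: ref 1 -> HIT, frames=[3,1,4] (faults so far: 3)
  step 5: ref 4 -> HIT, frames=[3,1,4] (faults so far: 3)
  step 6: ref 3 -> HIT, frames=[3,1,4] (faults so far: 3)
  step 7: ref 1 -> HIT, frames=[3,1,4] (faults so far: 3)
  step 8: ref 2 -> FAULT, evict 3, frames=[2,1,4] (faults so far: 4)
  step 9: ref 4 -> HIT, frames=[2,1,4] (faults so far: 4)
  step 10: ref 4 -> HIT, frames=[2,1,4] (faults so far: 4)
  FIFO total faults: 4
--- LRU ---
  step 0: ref 3 -> FAULT, frames=[3,-,-] (faults so far: 1)
  step 1: ref 1 -> FAULT, frames=[3,1,-] (faults so far: 2)
  step 2: ref 4 -> FAULT, frames=[3,1,4] (faults so far: 3)
  step 3: ref 3 -> HIT, frames=[3,1,4] (faults so far: 3)
  step 4: ref 1 -> HIT, frames=[3,1,4] (faults so far: 3)
  step 5: ref 4 -> HIT, frames=[3,1,4] (faults so far: 3)
  step 6: ref 3 -> HIT, frames=[3,1,4] (faults so far: 3)
  step 7: ref 1 -> HIT, frames=[3,1,4] (faults so far: 3)
  step 8: ref 2 -> FAULT, evict 4, frames=[3,1,2] (faults so far: 4)
  step 9: ref 4 -> FAULT, evict 3, frames=[4,1,2] (faults so far: 5)
  step 10: ref 4 -> HIT, frames=[4,1,2] (faults so far: 5)
  LRU total faults: 5
--- Optimal ---
  step 0: ref 3 -> FAULT, frames=[3,-,-] (faults so far: 1)
  step 1: ref 1 -> FAULT, frames=[3,1,-] (faults so far: 2)
  step 2: ref 4 -> FAULT, frames=[3,1,4] (faults so far: 3)
  step 3: ref 3 -> HIT, frames=[3,1,4] (faults so far: 3)
  step 4: ref 1 -> HIT, frames=[3,1,4] (faults so far: 3)
  step 5: ref 4 -> HIT, frames=[3,1,4] (faults so far: 3)
  step 6: ref 3 -> HIT, frames=[3,1,4] (faults so far: 3)
  step 7: ref 1 -> HIT, frames=[3,1,4] (faults so far: 3)
  step 8: ref 2 -> FAULT, evict 1, frames=[3,2,4] (faults so far: 4)
  step 9: ref 4 -> HIT, frames=[3,2,4] (faults so far: 4)
  step 10: ref 4 -> HIT, frames=[3,2,4] (faults so far: 4)
  Optimal total faults: 4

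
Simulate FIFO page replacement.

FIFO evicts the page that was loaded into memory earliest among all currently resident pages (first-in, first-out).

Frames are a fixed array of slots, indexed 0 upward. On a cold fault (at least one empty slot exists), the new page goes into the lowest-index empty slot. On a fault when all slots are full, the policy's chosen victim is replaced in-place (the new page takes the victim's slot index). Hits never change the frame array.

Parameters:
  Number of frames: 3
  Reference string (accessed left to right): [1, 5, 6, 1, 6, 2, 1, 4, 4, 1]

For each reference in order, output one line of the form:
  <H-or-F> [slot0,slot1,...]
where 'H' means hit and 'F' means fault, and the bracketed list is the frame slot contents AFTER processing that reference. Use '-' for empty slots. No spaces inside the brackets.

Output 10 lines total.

F [1,-,-]
F [1,5,-]
F [1,5,6]
H [1,5,6]
H [1,5,6]
F [2,5,6]
F [2,1,6]
F [2,1,4]
H [2,1,4]
H [2,1,4]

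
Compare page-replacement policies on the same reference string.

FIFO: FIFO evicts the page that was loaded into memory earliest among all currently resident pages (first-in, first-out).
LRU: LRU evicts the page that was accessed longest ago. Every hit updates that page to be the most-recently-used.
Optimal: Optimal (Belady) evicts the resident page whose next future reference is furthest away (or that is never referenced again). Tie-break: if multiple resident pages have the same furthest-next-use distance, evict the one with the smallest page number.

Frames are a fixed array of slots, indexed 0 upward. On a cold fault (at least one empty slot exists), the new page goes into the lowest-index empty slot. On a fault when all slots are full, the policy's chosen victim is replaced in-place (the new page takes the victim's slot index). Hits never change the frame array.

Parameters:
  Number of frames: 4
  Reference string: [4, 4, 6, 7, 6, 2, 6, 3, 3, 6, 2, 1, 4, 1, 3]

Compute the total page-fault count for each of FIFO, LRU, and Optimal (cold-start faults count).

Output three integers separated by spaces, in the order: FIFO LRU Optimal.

Answer: 7 8 6

Derivation:
--- FIFO ---
  step 0: ref 4 -> FAULT, frames=[4,-,-,-] (faults so far: 1)
  step 1: ref 4 -> HIT, frames=[4,-,-,-] (faults so far: 1)
  step 2: ref 6 -> FAULT, frames=[4,6,-,-] (faults so far: 2)
  step 3: ref 7 -> FAULT, frames=[4,6,7,-] (faults so far: 3)
  step 4: ref 6 -> HIT, frames=[4,6,7,-] (faults so far: 3)
  step 5: ref 2 -> FAULT, frames=[4,6,7,2] (faults so far: 4)
  step 6: ref 6 -> HIT, frames=[4,6,7,2] (faults so far: 4)
  step 7: ref 3 -> FAULT, evict 4, frames=[3,6,7,2] (faults so far: 5)
  step 8: ref 3 -> HIT, frames=[3,6,7,2] (faults so far: 5)
  step 9: ref 6 -> HIT, frames=[3,6,7,2] (faults so far: 5)
  step 10: ref 2 -> HIT, frames=[3,6,7,2] (faults so far: 5)
  step 11: ref 1 -> FAULT, evict 6, frames=[3,1,7,2] (faults so far: 6)
  step 12: ref 4 -> FAULT, evict 7, frames=[3,1,4,2] (faults so far: 7)
  step 13: ref 1 -> HIT, frames=[3,1,4,2] (faults so far: 7)
  step 14: ref 3 -> HIT, frames=[3,1,4,2] (faults so far: 7)
  FIFO total faults: 7
--- LRU ---
  step 0: ref 4 -> FAULT, frames=[4,-,-,-] (faults so far: 1)
  step 1: ref 4 -> HIT, frames=[4,-,-,-] (faults so far: 1)
  step 2: ref 6 -> FAULT, frames=[4,6,-,-] (faults so far: 2)
  step 3: ref 7 -> FAULT, frames=[4,6,7,-] (faults so far: 3)
  step 4: ref 6 -> HIT, frames=[4,6,7,-] (faults so far: 3)
  step 5: ref 2 -> FAULT, frames=[4,6,7,2] (faults so far: 4)
  step 6: ref 6 -> HIT, frames=[4,6,7,2] (faults so far: 4)
  step 7: ref 3 -> FAULT, evict 4, frames=[3,6,7,2] (faults so far: 5)
  step 8: ref 3 -> HIT, frames=[3,6,7,2] (faults so far: 5)
  step 9: ref 6 -> HIT, frames=[3,6,7,2] (faults so far: 5)
  step 10: ref 2 -> HIT, frames=[3,6,7,2] (faults so far: 5)
  step 11: ref 1 -> FAULT, evict 7, frames=[3,6,1,2] (faults so far: 6)
  step 12: ref 4 -> FAULT, evict 3, frames=[4,6,1,2] (faults so far: 7)
  step 13: ref 1 -> HIT, frames=[4,6,1,2] (faults so far: 7)
  step 14: ref 3 -> FAULT, evict 6, frames=[4,3,1,2] (faults so far: 8)
  LRU total faults: 8
--- Optimal ---
  step 0: ref 4 -> FAULT, frames=[4,-,-,-] (faults so far: 1)
  step 1: ref 4 -> HIT, frames=[4,-,-,-] (faults so far: 1)
  step 2: ref 6 -> FAULT, frames=[4,6,-,-] (faults so far: 2)
  step 3: ref 7 -> FAULT, frames=[4,6,7,-] (faults so far: 3)
  step 4: ref 6 -> HIT, frames=[4,6,7,-] (faults so far: 3)
  step 5: ref 2 -> FAULT, frames=[4,6,7,2] (faults so far: 4)
  step 6: ref 6 -> HIT, frames=[4,6,7,2] (faults so far: 4)
  step 7: ref 3 -> FAULT, evict 7, frames=[4,6,3,2] (faults so far: 5)
  step 8: ref 3 -> HIT, frames=[4,6,3,2] (faults so far: 5)
  step 9: ref 6 -> HIT, frames=[4,6,3,2] (faults so far: 5)
  step 10: ref 2 -> HIT, frames=[4,6,3,2] (faults so far: 5)
  step 11: ref 1 -> FAULT, evict 2, frames=[4,6,3,1] (faults so far: 6)
  step 12: ref 4 -> HIT, frames=[4,6,3,1] (faults so far: 6)
  step 13: ref 1 -> HIT, frames=[4,6,3,1] (faults so far: 6)
  step 14: ref 3 -> HIT, frames=[4,6,3,1] (faults so far: 6)
  Optimal total faults: 6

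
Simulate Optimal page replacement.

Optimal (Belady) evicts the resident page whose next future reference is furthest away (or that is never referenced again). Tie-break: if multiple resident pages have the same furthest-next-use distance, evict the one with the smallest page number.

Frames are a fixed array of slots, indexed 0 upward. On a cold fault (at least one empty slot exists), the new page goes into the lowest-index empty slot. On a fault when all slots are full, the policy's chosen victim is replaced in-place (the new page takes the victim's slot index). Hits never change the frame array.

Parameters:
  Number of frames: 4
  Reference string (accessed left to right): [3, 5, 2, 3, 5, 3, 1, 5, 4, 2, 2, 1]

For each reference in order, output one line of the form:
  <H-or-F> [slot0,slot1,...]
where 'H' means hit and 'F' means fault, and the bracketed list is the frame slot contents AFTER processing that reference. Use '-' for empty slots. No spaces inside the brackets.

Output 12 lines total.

F [3,-,-,-]
F [3,5,-,-]
F [3,5,2,-]
H [3,5,2,-]
H [3,5,2,-]
H [3,5,2,-]
F [3,5,2,1]
H [3,5,2,1]
F [4,5,2,1]
H [4,5,2,1]
H [4,5,2,1]
H [4,5,2,1]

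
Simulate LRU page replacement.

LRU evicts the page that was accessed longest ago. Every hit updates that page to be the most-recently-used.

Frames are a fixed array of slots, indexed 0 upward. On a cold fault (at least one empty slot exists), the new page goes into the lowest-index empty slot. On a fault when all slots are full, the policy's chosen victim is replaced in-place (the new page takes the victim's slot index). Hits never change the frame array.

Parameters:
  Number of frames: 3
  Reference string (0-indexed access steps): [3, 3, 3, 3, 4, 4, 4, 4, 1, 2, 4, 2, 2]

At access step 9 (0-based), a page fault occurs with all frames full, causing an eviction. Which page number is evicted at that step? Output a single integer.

Step 0: ref 3 -> FAULT, frames=[3,-,-]
Step 1: ref 3 -> HIT, frames=[3,-,-]
Step 2: ref 3 -> HIT, frames=[3,-,-]
Step 3: ref 3 -> HIT, frames=[3,-,-]
Step 4: ref 4 -> FAULT, frames=[3,4,-]
Step 5: ref 4 -> HIT, frames=[3,4,-]
Step 6: ref 4 -> HIT, frames=[3,4,-]
Step 7: ref 4 -> HIT, frames=[3,4,-]
Step 8: ref 1 -> FAULT, frames=[3,4,1]
Step 9: ref 2 -> FAULT, evict 3, frames=[2,4,1]
At step 9: evicted page 3

Answer: 3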